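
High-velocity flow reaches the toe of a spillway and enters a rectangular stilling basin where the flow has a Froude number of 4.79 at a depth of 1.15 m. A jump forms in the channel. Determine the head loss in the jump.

ΔE = 6.77 m

Fr₁ = 4.79 (given).
Bélanger equation: y₂/y₁ = ½[√(1 + 8Fr₁²) − 1] = ½[√184.6 − 1] = 6.29.
y₂ = 6.29 × 1.15 = 7.24 m.
V₁ = Fr₁·√(g·y₁) = 4.79×√(9.81×1.15) = 16.1 m/s; q = V₁·y₁ = 18.5 m²/s. V₂ = q/y₂ = 18.5/7.24 = 2.56 m/s. E₁ = y₁ + V₁²/2g = 14.3 m; E₂ = y₂ + V₂²/2g = 7.57 m. ΔE = E₁ − E₂ = 6.77 m.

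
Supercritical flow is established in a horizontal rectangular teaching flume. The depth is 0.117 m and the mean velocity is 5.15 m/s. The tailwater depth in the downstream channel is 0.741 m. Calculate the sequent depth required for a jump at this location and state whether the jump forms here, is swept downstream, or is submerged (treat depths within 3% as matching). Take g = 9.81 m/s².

y₂ = 0.739 m; the jump forms here

Fr₁ = V₁/√(g·y₁) = 5.15/√(9.81×0.117) = 4.81.
From the momentum equation for a rectangular channel, y₂/y₁ = ½[√(1 + 8Fr₁²) − 1] = ½[√185.9 − 1] = 6.32.
y₂ = 6.32 × 0.117 = 0.739 m.
Tailwater y_tw = 0.741 m: y_tw ≈ y₂, so the jump forms here.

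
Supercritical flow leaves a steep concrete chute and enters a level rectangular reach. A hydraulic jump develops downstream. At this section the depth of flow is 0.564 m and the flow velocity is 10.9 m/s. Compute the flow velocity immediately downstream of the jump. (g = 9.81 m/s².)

V₂ = 1.79 m/s

Fr₁ = V₁/√(g·y₁) = 10.9/√(9.81×0.564) = 4.63.
Sequent-depth ratio: y₂/y₁ = ½[√(1 + 8Fr₁²) − 1] = ½[√172.8 − 1] = 6.07.
y₂ = 6.07 × 0.564 = 3.42 m.
q = V₁·y₁ = 10.9 × 0.564 = 6.15 m²/s.
V₂ = q/y₂ = 6.15/3.42 = 1.79 m/s.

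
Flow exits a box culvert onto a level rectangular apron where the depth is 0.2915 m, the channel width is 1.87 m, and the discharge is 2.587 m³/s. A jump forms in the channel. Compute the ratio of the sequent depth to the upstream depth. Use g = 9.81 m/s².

y₂/y₁ = 3.500

q = Q/b = 2.587/1.87 = 1.383 m²/s; V₁ = q/y₁ = 4.746 m/s. Fr₁ = V₁/√(g·y₁) = 2.806.
By Bélanger, y₂/y₁ = ½[√(1 + 8Fr₁²) − 1] = ½[√64.011 − 1] = 3.500.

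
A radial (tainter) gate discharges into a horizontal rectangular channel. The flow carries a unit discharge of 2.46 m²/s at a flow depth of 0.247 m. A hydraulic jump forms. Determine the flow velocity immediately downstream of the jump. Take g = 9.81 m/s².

V₁ = q/y₁ = 2.46/0.247 = 9.96 m/s. Fr₁ = V₁/√(g·y₁) = 9.96/√(9.81×0.247) = 6.40.
Bélanger equation: y₂/y₁ = ½[√(1 + 8Fr₁²) − 1] = ½[√328.5 − 1] = 8.56.
y₂ = 8.56 × 0.247 = 2.11 m.
V₂ = q/y₂ = 2.46/2.11 = 1.16 m/s.

V₂ = 1.16 m/s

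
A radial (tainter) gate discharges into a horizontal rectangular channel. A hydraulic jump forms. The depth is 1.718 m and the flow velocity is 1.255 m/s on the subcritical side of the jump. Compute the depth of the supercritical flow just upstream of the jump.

y₁ = 0.2766 m

Fr₂ = V₂/√(g·y₂) = 1.255/√(9.81×1.718) = 0.3057.
Applying the sequent-depth relation in reverse, y₁/y₂ = ½[√(1 + 8Fr₂²) − 1] = ½[√1.7476 − 1] = 0.1610.
y₁ = 0.1610 × 1.718 = 0.2766 m.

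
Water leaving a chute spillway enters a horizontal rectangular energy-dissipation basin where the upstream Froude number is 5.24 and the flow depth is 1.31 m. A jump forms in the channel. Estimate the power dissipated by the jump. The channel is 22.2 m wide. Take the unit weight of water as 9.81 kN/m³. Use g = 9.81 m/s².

P = 52762 kW

Fr₁ = 5.24 (given).
Conjugate-depth relation: y₂/y₁ = ½[√(1 + 8Fr₁²) − 1] = ½[√220.7 − 1] = 6.93.
y₂ = 6.93 × 1.31 = 9.07 m.
Head loss: ΔE = (y₂ − y₁)³/(4y₁y₂) = (9.07 − 1.31)³/(4×1.31×9.07) = 468/47.6 = 9.85 m.
V₁ = Fr₁·√(g·y₁) = 5.24×√(9.81×1.31) = 18.8 m/s; q = V₁·y₁ = 24.6 m²/s. Q = q·b = 24.6 × 22.2 = 546 m³/s. P = γ·Q·ΔE = 9.81 × 546 × 9.85 = 52762 kW.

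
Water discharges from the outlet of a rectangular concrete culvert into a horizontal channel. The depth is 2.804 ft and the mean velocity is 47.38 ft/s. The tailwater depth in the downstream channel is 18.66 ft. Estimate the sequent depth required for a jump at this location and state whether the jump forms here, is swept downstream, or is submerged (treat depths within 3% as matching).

y₂ = 18.42 ft; the jump forms here

Fr₁ = V₁/√(g·y₁) = 47.38/√(32.2×2.804) = 4.986.
Bélanger equation: y₂/y₁ = ½[√(1 + 8Fr₁²) − 1] = ½[√199.91 − 1] = 6.569.
y₂ = 6.569 × 2.804 = 18.42 ft.
Tailwater y_tw = 18.66 ft: y_tw ≈ y₂, so the jump forms here.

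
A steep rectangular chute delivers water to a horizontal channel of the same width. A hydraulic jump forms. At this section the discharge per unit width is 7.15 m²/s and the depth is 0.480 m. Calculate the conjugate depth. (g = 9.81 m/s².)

y₂ = 4.43 m

V₁ = q/y₁ = 7.15/0.480 = 14.9 m/s. Fr₁ = V₁/√(g·y₁) = 14.9/√(9.81×0.480) = 6.86.
Conjugate-depth relation: y₂/y₁ = ½[√(1 + 8Fr₁²) − 1] = ½[√378.0 − 1] = 9.22.
y₂ = 9.22 × 0.480 = 4.43 m.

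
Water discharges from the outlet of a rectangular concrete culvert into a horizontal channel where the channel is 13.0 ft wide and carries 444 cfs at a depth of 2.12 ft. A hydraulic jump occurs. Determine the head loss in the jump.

q = Q/b = 444/13.0 = 34.2 ft²/s; V₁ = q/y₁ = 16.1 ft/s. Fr₁ = V₁/√(g·y₁) = 1.95.
By Bélanger, y₂/y₁ = ½[√(1 + 8Fr₁²) − 1] = ½[√31.42 − 1] = 2.30.
y₂ = 2.30 × 2.12 = 4.88 ft.
Head loss: ΔE = (y₂ − y₁)³/(4y₁y₂) = (4.88 − 2.12)³/(4×2.12×4.88) = 21.1/41.4 = 0.509 ft.

ΔE = 0.509 ft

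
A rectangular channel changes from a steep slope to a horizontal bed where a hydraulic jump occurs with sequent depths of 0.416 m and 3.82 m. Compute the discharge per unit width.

q = 5.75 m²/s

For a rectangular channel the momentum equation gives q² = ½·g·y₁·y₂·(y₁ + y₂) = ½×9.81×0.416×3.82×4.24 = 33.0.
q = √33.0 = 5.75 m²/s.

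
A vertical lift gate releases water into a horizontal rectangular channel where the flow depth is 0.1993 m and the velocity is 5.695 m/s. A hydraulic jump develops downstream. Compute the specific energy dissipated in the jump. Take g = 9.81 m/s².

ΔE = 0.7405 m

Fr₁ = V₁/√(g·y₁) = 5.695/√(9.81×0.1993) = 4.073.
By Bélanger, y₂/y₁ = ½[√(1 + 8Fr₁²) − 1] = ½[√133.71 − 1] = 5.282.
y₂ = 5.282 × 0.1993 = 1.053 m.
q = V₁·y₁ = 5.695 × 0.1993 = 1.135 m²/s. V₂ = q/y₂ = 1.135/1.053 = 1.078 m/s. E₁ = y₁ + V₁²/2g = 1.852 m; E₂ = y₂ + V₂²/2g = 1.112 m. ΔE = E₁ − E₂ = 0.7405 m.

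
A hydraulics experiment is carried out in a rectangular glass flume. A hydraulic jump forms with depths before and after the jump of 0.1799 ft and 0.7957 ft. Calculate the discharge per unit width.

For a rectangular channel the momentum equation gives q² = ½·g·y₁·y₂·(y₁ + y₂) = ½×32.2×0.1799×0.7957×0.9756 = 2.248.
q = √2.248 = 1.499 ft²/s.

q = 1.499 ft²/s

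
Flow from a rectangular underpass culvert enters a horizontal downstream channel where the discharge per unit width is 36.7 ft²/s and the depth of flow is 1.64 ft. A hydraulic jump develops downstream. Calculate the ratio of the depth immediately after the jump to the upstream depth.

y₂/y₁ = 3.88

V₁ = q/y₁ = 36.7/1.64 = 22.4 ft/s. Fr₁ = V₁/√(g·y₁) = 22.4/√(32.2×1.64) = 3.08.
From the momentum equation for a rectangular channel, y₂/y₁ = ½[√(1 + 8Fr₁²) − 1] = ½[√76.86 − 1] = 3.88.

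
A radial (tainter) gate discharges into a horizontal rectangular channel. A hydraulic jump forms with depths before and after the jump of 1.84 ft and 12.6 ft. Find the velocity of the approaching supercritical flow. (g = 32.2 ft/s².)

For a rectangular channel the momentum equation gives q² = ½·g·y₁·y₂·(y₁ + y₂) = ½×32.2×1.84×12.6×14.4 = 5390.
q = √5390 = 73.4 ft²/s.
V₁ = q/y₁ = 73.4/1.84 = 39.9 ft/s.

V₁ = 39.9 ft/s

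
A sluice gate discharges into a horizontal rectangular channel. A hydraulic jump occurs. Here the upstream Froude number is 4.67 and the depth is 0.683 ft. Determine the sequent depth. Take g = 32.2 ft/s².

Fr₁ = 4.67 (given).
Bélanger equation: y₂/y₁ = ½[√(1 + 8Fr₁²) − 1] = ½[√175.5 − 1] = 6.12.
y₂ = 6.12 × 0.683 = 4.18 ft.

y₂ = 4.18 ft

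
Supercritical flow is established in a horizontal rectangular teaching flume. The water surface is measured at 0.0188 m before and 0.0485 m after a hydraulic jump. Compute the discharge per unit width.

q = 0.0173 m²/s

For a rectangular channel the momentum equation gives q² = ½·g·y₁·y₂·(y₁ + y₂) = ½×9.81×0.0188×0.0485×0.0673 = 0.000301.
q = √0.000301 = 0.0173 m²/s.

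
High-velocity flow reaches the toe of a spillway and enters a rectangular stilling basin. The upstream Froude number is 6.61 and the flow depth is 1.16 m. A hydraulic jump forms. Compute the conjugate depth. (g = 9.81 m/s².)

y₂ = 10.3 m

Fr₁ = 6.61 (given).
Sequent-depth ratio: y₂/y₁ = ½[√(1 + 8Fr₁²) − 1] = ½[√350.5 − 1] = 8.86.
y₂ = 8.86 × 1.16 = 10.3 m.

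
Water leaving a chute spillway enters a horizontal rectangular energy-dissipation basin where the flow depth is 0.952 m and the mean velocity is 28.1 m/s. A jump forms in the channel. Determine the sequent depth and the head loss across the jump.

y₂ = 11.9 m; ΔE = 29.0 m

Fr₁ = V₁/√(g·y₁) = 28.1/√(9.81×0.952) = 9.20.
From the momentum equation for a rectangular channel, y₂/y₁ = ½[√(1 + 8Fr₁²) − 1] = ½[√677.4 − 1] = 12.5.
y₂ = 12.5 × 0.952 = 11.9 m.
q = V₁·y₁ = 28.1 × 0.952 = 26.8 m²/s. V₂ = q/y₂ = 26.8/11.9 = 2.25 m/s. E₁ = y₁ + V₁²/2g = 41.2 m; E₂ = y₂ + V₂²/2g = 12.2 m. ΔE = E₁ − E₂ = 29.0 m.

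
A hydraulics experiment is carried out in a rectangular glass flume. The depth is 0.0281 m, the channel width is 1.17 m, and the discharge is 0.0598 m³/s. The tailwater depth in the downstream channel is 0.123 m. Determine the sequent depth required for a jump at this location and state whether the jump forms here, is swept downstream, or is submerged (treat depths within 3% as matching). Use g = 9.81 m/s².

q = Q/b = 0.0598/1.17 = 0.0511 m²/s; V₁ = q/y₁ = 1.82 m/s. Fr₁ = V₁/√(g·y₁) = 3.46.
From the momentum equation for a rectangular channel, y₂/y₁ = ½[√(1 + 8Fr₁²) − 1] = ½[√97.01 − 1] = 4.42.
y₂ = 4.42 × 0.0281 = 0.124 m.
Tailwater y_tw = 0.123 m: y_tw ≈ y₂, so the jump forms here.

y₂ = 0.124 m; the jump forms here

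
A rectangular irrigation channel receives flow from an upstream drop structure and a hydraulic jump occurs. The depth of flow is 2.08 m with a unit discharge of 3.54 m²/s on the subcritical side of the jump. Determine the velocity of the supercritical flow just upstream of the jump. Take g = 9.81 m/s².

V₁ = 7.38 m/s

V₂ = q/y₂ = 3.54/2.08 = 1.70 m/s; Fr₂ = V₂/√(g·y₂) = 0.377.
Applying the sequent-depth relation in reverse, y₁/y₂ = ½[√(1 + 8Fr₂²) − 1] = ½[√2.136 − 1] = 0.231.
y₁ = 0.231 × 2.08 = 0.480 m.
V₁ = q/y₁ = 3.54/0.480 = 7.38 m/s.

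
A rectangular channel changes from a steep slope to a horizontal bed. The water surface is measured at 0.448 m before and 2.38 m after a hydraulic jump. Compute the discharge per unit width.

q = 3.85 m²/s

For a rectangular channel the momentum equation gives q² = ½·g·y₁·y₂·(y₁ + y₂) = ½×9.81×0.448×2.38×2.83 = 14.8.
q = √14.8 = 3.85 m²/s.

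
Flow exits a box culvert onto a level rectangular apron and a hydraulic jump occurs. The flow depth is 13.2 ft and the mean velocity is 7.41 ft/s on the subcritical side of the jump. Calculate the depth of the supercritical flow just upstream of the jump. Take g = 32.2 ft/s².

Fr₂ = V₂/√(g·y₂) = 7.41/√(32.2×13.2) = 0.359.
Applying the sequent-depth relation in reverse, y₁/y₂ = ½[√(1 + 8Fr₂²) − 1] = ½[√2.033 − 1] = 0.213.
y₁ = 0.213 × 13.2 = 2.81 ft.

y₁ = 2.81 ft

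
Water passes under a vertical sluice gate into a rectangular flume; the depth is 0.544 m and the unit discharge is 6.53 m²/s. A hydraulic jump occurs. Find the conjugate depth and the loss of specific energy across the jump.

V₁ = q/y₁ = 6.53/0.544 = 12.0 m/s. Fr₁ = V₁/√(g·y₁) = 12.0/√(9.81×0.544) = 5.20.
Conjugate-depth relation: y₂/y₁ = ½[√(1 + 8Fr₁²) − 1] = ½[√217.0 − 1] = 6.87.
y₂ = 6.87 × 0.544 = 3.73 m.
V₂ = q/y₂ = 6.53/3.73 = 1.75 m/s. E₁ = y₁ + V₁²/2g = 7.89 m; E₂ = y₂ + V₂²/2g = 3.89 m. ΔE = E₁ − E₂ = 4.00 m.

y₂ = 3.73 m; ΔE = 4.00 m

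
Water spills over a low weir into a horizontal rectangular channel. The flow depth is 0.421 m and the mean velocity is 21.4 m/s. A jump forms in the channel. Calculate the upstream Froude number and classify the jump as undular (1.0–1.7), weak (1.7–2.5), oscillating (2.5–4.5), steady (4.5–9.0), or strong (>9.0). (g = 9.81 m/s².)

Fr₁ = V₁/√(g·y₁) = 21.4/√(9.81×0.421) = 10.5.
Fr₁ = 10.5 lies in the strong range.

Fr₁ = 10.5; strong jump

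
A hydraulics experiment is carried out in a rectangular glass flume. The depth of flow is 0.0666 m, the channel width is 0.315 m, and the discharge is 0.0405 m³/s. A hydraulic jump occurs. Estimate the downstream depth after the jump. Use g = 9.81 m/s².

q = Q/b = 0.0405/0.315 = 0.129 m²/s; V₁ = q/y₁ = 1.93 m/s. Fr₁ = V₁/√(g·y₁) = 2.39.
Conjugate-depth relation: y₂/y₁ = ½[√(1 + 8Fr₁²) − 1] = ½[√46.63 − 1] = 2.91.
y₂ = 2.91 × 0.0666 = 0.194 m.

y₂ = 0.194 m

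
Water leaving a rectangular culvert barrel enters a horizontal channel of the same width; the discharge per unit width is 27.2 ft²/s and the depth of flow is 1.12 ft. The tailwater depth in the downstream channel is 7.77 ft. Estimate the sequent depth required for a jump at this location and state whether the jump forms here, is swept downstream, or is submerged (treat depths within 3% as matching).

y₂ = 5.87 ft; the jump is submerged

V₁ = q/y₁ = 27.2/1.12 = 24.3 ft/s. Fr₁ = V₁/√(g·y₁) = 24.3/√(32.2×1.12) = 4.04.
By Bélanger, y₂/y₁ = ½[√(1 + 8Fr₁²) − 1] = ½[√131.8 − 1] = 5.24.
y₂ = 5.24 × 1.12 = 5.87 ft.
Tailwater y_tw = 7.77 ft: y_tw > y₂, so the jump is submerged.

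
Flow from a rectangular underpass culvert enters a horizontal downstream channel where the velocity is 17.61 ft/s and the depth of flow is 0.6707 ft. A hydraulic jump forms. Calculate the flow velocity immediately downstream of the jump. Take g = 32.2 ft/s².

Fr₁ = V₁/√(g·y₁) = 17.61/√(32.2×0.6707) = 3.789.
From the momentum equation for a rectangular channel, y₂/y₁ = ½[√(1 + 8Fr₁²) − 1] = ½[√115.87 − 1] = 4.882.
y₂ = 4.882 × 0.6707 = 3.275 ft.
q = V₁·y₁ = 17.61 × 0.6707 = 11.81 ft²/s.
V₂ = q/y₂ = 11.81/3.275 = 3.607 ft/s.

V₂ = 3.607 ft/s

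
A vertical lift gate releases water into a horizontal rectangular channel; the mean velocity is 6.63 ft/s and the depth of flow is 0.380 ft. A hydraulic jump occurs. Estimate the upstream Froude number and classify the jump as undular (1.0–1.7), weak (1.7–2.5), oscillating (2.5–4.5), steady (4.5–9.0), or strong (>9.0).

Fr₁ = V₁/√(g·y₁) = 6.63/√(32.2×0.380) = 1.90.
Fr₁ = 1.90 lies in the weak range.

Fr₁ = 1.90; weak jump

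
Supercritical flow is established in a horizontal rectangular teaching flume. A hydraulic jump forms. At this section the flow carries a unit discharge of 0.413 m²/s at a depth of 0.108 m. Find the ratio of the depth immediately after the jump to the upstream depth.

y₂/y₁ = 4.78

V₁ = q/y₁ = 0.413/0.108 = 3.82 m/s. Fr₁ = V₁/√(g·y₁) = 3.82/√(9.81×0.108) = 3.72.
Bélanger equation: y₂/y₁ = ½[√(1 + 8Fr₁²) − 1] = ½[√111.4 − 1] = 4.78.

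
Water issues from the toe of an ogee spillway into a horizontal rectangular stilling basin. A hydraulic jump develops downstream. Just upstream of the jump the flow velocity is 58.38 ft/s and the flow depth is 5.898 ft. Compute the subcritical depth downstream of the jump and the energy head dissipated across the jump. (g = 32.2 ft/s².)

Fr₁ = V₁/√(g·y₁) = 58.38/√(32.2×5.898) = 4.236.
Bélanger equation: y₂/y₁ = ½[√(1 + 8Fr₁²) − 1] = ½[√144.57 − 1] = 5.512.
y₂ = 5.512 × 5.898 = 32.51 ft.
q = V₁·y₁ = 58.38 × 5.898 = 344.3 ft²/s. V₂ = q/y₂ = 344.3/32.51 = 10.59 ft/s. E₁ = y₁ + V₁²/2g = 58.82 ft; E₂ = y₂ + V₂²/2g = 34.25 ft. ΔE = E₁ − E₂ = 24.57 ft.

y₂ = 32.51 ft; ΔE = 24.57 ft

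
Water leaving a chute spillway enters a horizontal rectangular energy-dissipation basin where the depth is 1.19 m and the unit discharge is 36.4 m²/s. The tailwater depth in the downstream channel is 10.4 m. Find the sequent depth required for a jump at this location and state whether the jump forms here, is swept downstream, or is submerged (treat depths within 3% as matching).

V₁ = q/y₁ = 36.4/1.19 = 30.6 m/s. Fr₁ = V₁/√(g·y₁) = 30.6/√(9.81×1.19) = 8.95.
Sequent-depth ratio: y₂/y₁ = ½[√(1 + 8Fr₁²) − 1] = ½[√642.2 − 1] = 12.2.
y₂ = 12.2 × 1.19 = 14.5 m.
Tailwater y_tw = 10.4 m: y_tw < y₂, so the jump is swept downstream.

y₂ = 14.5 m; the jump is swept downstream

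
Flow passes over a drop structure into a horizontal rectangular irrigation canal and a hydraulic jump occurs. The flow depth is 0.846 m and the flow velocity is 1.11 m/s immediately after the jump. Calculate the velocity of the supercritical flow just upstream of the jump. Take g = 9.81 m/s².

Fr₂ = V₂/√(g·y₂) = 1.11/√(9.81×0.846) = 0.385.
Applying the sequent-depth relation in reverse, y₁/y₂ = ½[√(1 + 8Fr₂²) − 1] = ½[√2.188 − 1] = 0.240.
y₁ = 0.240 × 0.846 = 0.203 m.
V₁ = q/y₁ = 0.939/0.203 = 4.63 m/s.

V₁ = 4.63 m/s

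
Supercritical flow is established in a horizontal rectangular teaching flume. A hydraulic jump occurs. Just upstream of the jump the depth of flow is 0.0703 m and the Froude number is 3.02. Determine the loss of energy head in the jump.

Fr₁ = 3.02 (given).
From the momentum equation for a rectangular channel, y₂/y₁ = ½[√(1 + 8Fr₁²) − 1] = ½[√73.96 − 1] = 3.80.
y₂ = 3.80 × 0.0703 = 0.267 m.
Head loss: ΔE = (y₂ − y₁)³/(4y₁y₂) = (0.267 − 0.0703)³/(4×0.0703×0.267) = 0.00763/0.0751 = 0.102 m.

ΔE = 0.102 m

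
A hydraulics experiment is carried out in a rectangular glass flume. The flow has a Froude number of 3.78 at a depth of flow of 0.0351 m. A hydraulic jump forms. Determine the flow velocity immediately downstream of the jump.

V₂ = 0.456 m/s

Fr₁ = 3.78 (given).
Conjugate-depth relation: y₂/y₁ = ½[√(1 + 8Fr₁²) − 1] = ½[√115.3 − 1] = 4.87.
y₂ = 4.87 × 0.0351 = 0.171 m.
V₁ = Fr₁·√(g·y₁) = 3.78×√(9.81×0.0351) = 2.22 m/s; q = V₁·y₁ = 0.0779 m²/s.
V₂ = q/y₂ = 0.0779/0.171 = 0.456 m/s.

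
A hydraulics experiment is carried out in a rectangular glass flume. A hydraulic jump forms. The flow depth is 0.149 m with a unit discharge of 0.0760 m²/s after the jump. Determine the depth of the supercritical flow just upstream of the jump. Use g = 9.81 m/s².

V₂ = q/y₂ = 0.0760/0.149 = 0.510 m/s; Fr₂ = V₂/√(g·y₂) = 0.422.
The Bélanger relation is symmetric: y₁/y₂ = ½[√(1 + 8Fr₂²) − 1] = ½[√2.424 − 1] = 0.278.
y₁ = 0.278 × 0.149 = 0.0415 m.

y₁ = 0.0415 m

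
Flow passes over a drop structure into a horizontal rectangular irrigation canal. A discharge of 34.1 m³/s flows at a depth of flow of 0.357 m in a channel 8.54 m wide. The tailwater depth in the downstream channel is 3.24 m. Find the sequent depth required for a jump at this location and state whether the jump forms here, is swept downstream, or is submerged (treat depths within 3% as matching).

y₂ = 2.84 m; the jump is submerged

q = Q/b = 34.1/8.54 = 3.99 m²/s; V₁ = q/y₁ = 11.2 m/s. Fr₁ = V₁/√(g·y₁) = 5.98.
Bélanger equation: y₂/y₁ = ½[√(1 + 8Fr₁²) − 1] = ½[√286.8 − 1] = 7.97.
y₂ = 7.97 × 0.357 = 2.84 m.
Tailwater y_tw = 3.24 m: y_tw > y₂, so the jump is submerged.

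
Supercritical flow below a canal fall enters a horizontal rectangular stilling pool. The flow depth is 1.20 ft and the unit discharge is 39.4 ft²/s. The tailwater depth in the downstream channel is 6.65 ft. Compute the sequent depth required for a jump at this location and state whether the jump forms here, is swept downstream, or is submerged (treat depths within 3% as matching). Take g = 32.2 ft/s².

V₁ = q/y₁ = 39.4/1.20 = 32.8 ft/s. Fr₁ = V₁/√(g·y₁) = 32.8/√(32.2×1.20) = 5.28.
Conjugate-depth relation: y₂/y₁ = ½[√(1 + 8Fr₁²) − 1] = ½[√224.2 − 1] = 6.99.
y₂ = 6.99 × 1.20 = 8.38 ft.
Tailwater y_tw = 6.65 ft: y_tw < y₂, so the jump is swept downstream.

y₂ = 8.38 ft; the jump is swept downstream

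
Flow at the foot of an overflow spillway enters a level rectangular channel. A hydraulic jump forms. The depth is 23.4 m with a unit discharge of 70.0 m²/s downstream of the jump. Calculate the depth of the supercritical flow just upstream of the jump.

y₁ = 1.70 m

V₂ = q/y₂ = 70.0/23.4 = 2.99 m/s; Fr₂ = V₂/√(g·y₂) = 0.197.
The Bélanger relation is symmetric: y₁/y₂ = ½[√(1 + 8Fr₂²) − 1] = ½[√1.312 − 1] = 0.0727.
y₁ = 0.0727 × 23.4 = 1.70 m.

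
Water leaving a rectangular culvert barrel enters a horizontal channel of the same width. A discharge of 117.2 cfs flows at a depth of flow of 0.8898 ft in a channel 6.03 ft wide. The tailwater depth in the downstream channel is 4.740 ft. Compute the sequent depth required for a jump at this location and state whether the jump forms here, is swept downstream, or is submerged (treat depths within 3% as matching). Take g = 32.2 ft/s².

q = Q/b = 117.2/6.03 = 19.44 ft²/s; V₁ = q/y₁ = 21.84 ft/s. Fr₁ = V₁/√(g·y₁) = 4.081.
Sequent-depth ratio: y₂/y₁ = ½[√(1 + 8Fr₁²) − 1] = ½[√134.22 − 1] = 5.293.
y₂ = 5.293 × 0.8898 = 4.709 ft.
Tailwater y_tw = 4.740 ft: y_tw ≈ y₂, so the jump forms here.

y₂ = 4.709 ft; the jump forms here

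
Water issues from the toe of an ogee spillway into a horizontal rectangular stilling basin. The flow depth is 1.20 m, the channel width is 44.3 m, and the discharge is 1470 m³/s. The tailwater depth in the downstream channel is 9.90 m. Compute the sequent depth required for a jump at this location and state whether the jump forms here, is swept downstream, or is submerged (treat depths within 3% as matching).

q = Q/b = 1470/44.3 = 33.2 m²/s; V₁ = q/y₁ = 27.7 m/s. Fr₁ = V₁/√(g·y₁) = 8.06.
Bélanger equation: y₂/y₁ = ½[√(1 + 8Fr₁²) − 1] = ½[√520.6 − 1] = 10.9.
y₂ = 10.9 × 1.20 = 13.1 m.
Tailwater y_tw = 9.90 m: y_tw < y₂, so the jump is swept downstream.

y₂ = 13.1 m; the jump is swept downstream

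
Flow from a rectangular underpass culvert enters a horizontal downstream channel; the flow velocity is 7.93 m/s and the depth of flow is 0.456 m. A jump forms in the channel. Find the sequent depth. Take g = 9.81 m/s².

y₂ = 2.20 m

Fr₁ = V₁/√(g·y₁) = 7.93/√(9.81×0.456) = 3.75.
Conjugate-depth relation: y₂/y₁ = ½[√(1 + 8Fr₁²) − 1] = ½[√113.5 − 1] = 4.83.
y₂ = 4.83 × 0.456 = 2.20 m.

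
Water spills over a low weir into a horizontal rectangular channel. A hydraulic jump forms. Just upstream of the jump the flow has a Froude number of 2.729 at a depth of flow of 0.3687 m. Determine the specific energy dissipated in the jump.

Fr₁ = 2.729 (given).
By Bélanger, y₂/y₁ = ½[√(1 + 8Fr₁²) − 1] = ½[√60.580 − 1] = 3.392.
y₂ = 3.392 × 0.3687 = 1.250 m.
V₁ = Fr₁·√(g·y₁) = 2.729×√(9.81×0.3687) = 5.190 m/s; q = V₁·y₁ = 1.914 m²/s. V₂ = q/y₂ = 1.914/1.250 = 1.530 m/s. E₁ = y₁ + V₁²/2g = 1.742 m; E₂ = y₂ + V₂²/2g = 1.370 m. ΔE = E₁ − E₂ = 0.3718 m.

ΔE = 0.3718 m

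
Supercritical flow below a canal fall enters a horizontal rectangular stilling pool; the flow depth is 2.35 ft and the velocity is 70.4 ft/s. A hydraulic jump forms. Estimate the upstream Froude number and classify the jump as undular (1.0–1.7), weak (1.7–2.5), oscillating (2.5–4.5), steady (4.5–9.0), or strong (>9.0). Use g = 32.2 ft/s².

Fr₁ = V₁/√(g·y₁) = 70.4/√(32.2×2.35) = 8.09.
Fr₁ = 8.09 lies in the steady range.

Fr₁ = 8.09; steady jump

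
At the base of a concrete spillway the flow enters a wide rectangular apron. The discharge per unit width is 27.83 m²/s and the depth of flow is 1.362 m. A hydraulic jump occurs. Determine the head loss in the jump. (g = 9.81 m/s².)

V₁ = q/y₁ = 27.83/1.362 = 20.43 m/s. Fr₁ = V₁/√(g·y₁) = 20.43/√(9.81×1.362) = 5.590.
Conjugate-depth relation: y₂/y₁ = ½[√(1 + 8Fr₁²) − 1] = ½[√250.99 − 1] = 7.421.
y₂ = 7.421 × 1.362 = 10.11 m.
V₂ = q/y₂ = 27.83/10.11 = 2.753 m/s. E₁ = y₁ + V₁²/2g = 22.64 m; E₂ = y₂ + V₂²/2g = 10.49 m. ΔE = E₁ − E₂ = 12.15 m.

ΔE = 12.15 m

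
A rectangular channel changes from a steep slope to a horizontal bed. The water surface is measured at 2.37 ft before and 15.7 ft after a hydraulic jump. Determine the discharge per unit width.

For a rectangular channel the momentum equation gives q² = ½·g·y₁·y₂·(y₁ + y₂) = ½×32.2×2.37×15.7×18.1 = 10825.
q = √10825 = 104 ft²/s.

q = 104 ft²/s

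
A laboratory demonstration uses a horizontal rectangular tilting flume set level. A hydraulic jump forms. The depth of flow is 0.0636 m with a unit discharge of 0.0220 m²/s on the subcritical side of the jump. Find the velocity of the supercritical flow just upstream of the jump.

V₁ = 1.17 m/s

V₂ = q/y₂ = 0.0220/0.0636 = 0.346 m/s; Fr₂ = V₂/√(g·y₂) = 0.438.
The Bélanger relation is symmetric: y₁/y₂ = ½[√(1 + 8Fr₂²) − 1] = ½[√2.534 − 1] = 0.296.
y₁ = 0.296 × 0.0636 = 0.0188 m.
V₁ = q/y₁ = 0.0220/0.0188 = 1.17 m/s.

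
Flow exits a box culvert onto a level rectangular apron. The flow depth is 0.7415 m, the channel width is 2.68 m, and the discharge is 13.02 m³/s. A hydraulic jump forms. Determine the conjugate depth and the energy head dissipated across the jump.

y₂ = 2.204 m; ΔE = 0.4782 m

q = Q/b = 13.02/2.68 = 4.858 m²/s; V₁ = q/y₁ = 6.552 m/s. Fr₁ = V₁/√(g·y₁) = 2.429.
By Bélanger, y₂/y₁ = ½[√(1 + 8Fr₁²) − 1] = ½[√48.211 − 1] = 2.972.
y₂ = 2.972 × 0.7415 = 2.204 m.
V₂ = q/y₂ = 4.858/2.204 = 2.205 m/s. E₁ = y₁ + V₁²/2g = 2.929 m; E₂ = y₂ + V₂²/2g = 2.451 m. ΔE = E₁ − E₂ = 0.4782 m.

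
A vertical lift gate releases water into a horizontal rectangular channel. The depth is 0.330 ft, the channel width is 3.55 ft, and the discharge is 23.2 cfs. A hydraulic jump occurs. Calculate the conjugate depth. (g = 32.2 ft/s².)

q = Q/b = 23.2/3.55 = 6.54 ft²/s; V₁ = q/y₁ = 19.8 ft/s. Fr₁ = V₁/√(g·y₁) = 6.08.
Sequent-depth ratio: y₂/y₁ = ½[√(1 + 8Fr₁²) − 1] = ½[√296.3 − 1] = 8.11.
y₂ = 8.11 × 0.330 = 2.68 ft.

y₂ = 2.68 ft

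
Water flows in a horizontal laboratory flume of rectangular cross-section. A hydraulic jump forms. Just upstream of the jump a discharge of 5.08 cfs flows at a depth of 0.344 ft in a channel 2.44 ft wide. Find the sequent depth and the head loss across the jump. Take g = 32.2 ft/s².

y₂ = 0.729 ft; ΔE = 0.0570 ft

q = Q/b = 5.08/2.44 = 2.08 ft²/s; V₁ = q/y₁ = 6.05 ft/s. Fr₁ = V₁/√(g·y₁) = 1.82.
Bélanger equation: y₂/y₁ = ½[√(1 + 8Fr₁²) − 1] = ½[√27.45 − 1] = 2.12.
y₂ = 2.12 × 0.344 = 0.729 ft.
V₂ = q/y₂ = 2.08/0.729 = 2.85 ft/s. E₁ = y₁ + V₁²/2g = 0.913 ft; E₂ = y₂ + V₂²/2g = 0.856 ft. ΔE = E₁ − E₂ = 0.0570 ft.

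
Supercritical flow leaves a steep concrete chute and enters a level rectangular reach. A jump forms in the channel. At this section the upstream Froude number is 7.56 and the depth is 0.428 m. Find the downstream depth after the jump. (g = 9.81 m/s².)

y₂ = 4.37 m

Fr₁ = 7.56 (given).
Bélanger equation: y₂/y₁ = ½[√(1 + 8Fr₁²) − 1] = ½[√458.2 − 1] = 10.2.
y₂ = 10.2 × 0.428 = 4.37 m.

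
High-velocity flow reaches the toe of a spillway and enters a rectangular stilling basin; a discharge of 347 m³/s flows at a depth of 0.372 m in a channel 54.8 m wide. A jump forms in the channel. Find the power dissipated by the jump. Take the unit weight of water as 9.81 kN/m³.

P = 35857 kW

q = Q/b = 347/54.8 = 6.33 m²/s; V₁ = q/y₁ = 17.0 m/s. Fr₁ = V₁/√(g·y₁) = 8.91.
By Bélanger, y₂/y₁ = ½[√(1 + 8Fr₁²) − 1] = ½[√636.2 − 1] = 12.1.
y₂ = 12.1 × 0.372 = 4.51 m.
Head loss: ΔE = (y₂ − y₁)³/(4y₁y₂) = (4.51 − 0.372)³/(4×0.372×4.51) = 70.6/6.70 = 10.5 m.
P = γ·Q·ΔE = 9.81 × 347 × 10.5 = 35857 kW.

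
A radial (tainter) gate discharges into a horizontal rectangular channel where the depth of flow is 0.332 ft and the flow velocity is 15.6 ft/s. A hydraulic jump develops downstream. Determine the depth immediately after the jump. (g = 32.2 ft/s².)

Fr₁ = V₁/√(g·y₁) = 15.6/√(32.2×0.332) = 4.77.
From the momentum equation for a rectangular channel, y₂/y₁ = ½[√(1 + 8Fr₁²) − 1] = ½[√183.1 − 1] = 6.27.
y₂ = 6.27 × 0.332 = 2.08 ft.

y₂ = 2.08 ft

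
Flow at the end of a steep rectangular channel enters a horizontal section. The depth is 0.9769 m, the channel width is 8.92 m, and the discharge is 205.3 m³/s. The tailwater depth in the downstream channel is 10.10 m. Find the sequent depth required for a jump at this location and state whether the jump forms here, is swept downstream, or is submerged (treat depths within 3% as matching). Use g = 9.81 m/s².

y₂ = 10.04 m; the jump forms here

q = Q/b = 205.3/8.92 = 23.02 m²/s; V₁ = q/y₁ = 23.56 m/s. Fr₁ = V₁/√(g·y₁) = 7.611.
By Bélanger, y₂/y₁ = ½[√(1 + 8Fr₁²) − 1] = ½[√464.36 − 1] = 10.27.
y₂ = 10.27 × 0.9769 = 10.04 m.
Tailwater y_tw = 10.10 m: y_tw ≈ y₂, so the jump forms here.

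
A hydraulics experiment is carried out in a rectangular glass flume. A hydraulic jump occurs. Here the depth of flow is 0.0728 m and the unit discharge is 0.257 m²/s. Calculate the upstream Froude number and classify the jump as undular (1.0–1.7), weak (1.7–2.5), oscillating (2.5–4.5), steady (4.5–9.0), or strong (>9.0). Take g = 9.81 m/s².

V₁ = q/y₁ = 0.257/0.0728 = 3.53 m/s. Fr₁ = V₁/√(g·y₁) = 3.53/√(9.81×0.0728) = 4.18.
Fr₁ = 4.18 lies in the oscillating range.

Fr₁ = 4.18; oscillating jump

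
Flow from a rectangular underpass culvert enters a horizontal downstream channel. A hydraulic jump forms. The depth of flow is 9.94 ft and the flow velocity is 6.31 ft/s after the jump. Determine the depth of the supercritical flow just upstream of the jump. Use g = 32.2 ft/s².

y₁ = 2.05 ft

Fr₂ = V₂/√(g·y₂) = 6.31/√(32.2×9.94) = 0.353.
From the momentum equation (using Fr₂), y₁/y₂ = ½[√(1 + 8Fr₂²) − 1] = ½[√1.995 − 1] = 0.206.
y₁ = 0.206 × 9.94 = 2.05 ft.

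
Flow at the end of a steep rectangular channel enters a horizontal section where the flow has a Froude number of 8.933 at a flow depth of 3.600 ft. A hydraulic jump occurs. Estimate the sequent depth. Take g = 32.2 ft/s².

Fr₁ = 8.933 (given).
Bélanger equation: y₂/y₁ = ½[√(1 + 8Fr₁²) − 1] = ½[√639.39 − 1] = 12.14.
y₂ = 12.14 × 3.600 = 43.72 ft.

y₂ = 43.72 ft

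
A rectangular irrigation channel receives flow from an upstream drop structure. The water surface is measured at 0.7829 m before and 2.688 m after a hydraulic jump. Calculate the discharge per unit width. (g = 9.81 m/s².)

q = 5.986 m²/s

For a rectangular channel the momentum equation gives q² = ½·g·y₁·y₂·(y₁ + y₂) = ½×9.81×0.7829×2.688×3.471 = 35.83.
q = √35.83 = 5.986 m²/s.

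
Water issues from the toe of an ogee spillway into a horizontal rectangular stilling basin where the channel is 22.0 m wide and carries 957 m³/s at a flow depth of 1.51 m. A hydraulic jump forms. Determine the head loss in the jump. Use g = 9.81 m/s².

ΔE = 28.1 m

q = Q/b = 957/22.0 = 43.5 m²/s; V₁ = q/y₁ = 28.8 m/s. Fr₁ = V₁/√(g·y₁) = 7.48.
By Bélanger, y₂/y₁ = ½[√(1 + 8Fr₁²) − 1] = ½[√449.2 − 1] = 10.1.
y₂ = 10.1 × 1.51 = 15.2 m.
V₂ = q/y₂ = 43.5/15.2 = 2.85 m/s. E₁ = y₁ + V₁²/2g = 43.8 m; E₂ = y₂ + V₂²/2g = 15.7 m. ΔE = E₁ − E₂ = 28.1 m.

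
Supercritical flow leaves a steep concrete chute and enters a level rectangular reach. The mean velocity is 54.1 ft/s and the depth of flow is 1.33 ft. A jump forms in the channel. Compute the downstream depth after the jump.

y₂ = 14.9 ft

Fr₁ = V₁/√(g·y₁) = 54.1/√(32.2×1.33) = 8.27.
By Bélanger, y₂/y₁ = ½[√(1 + 8Fr₁²) − 1] = ½[√547.7 − 1] = 11.2.
y₂ = 11.2 × 1.33 = 14.9 ft.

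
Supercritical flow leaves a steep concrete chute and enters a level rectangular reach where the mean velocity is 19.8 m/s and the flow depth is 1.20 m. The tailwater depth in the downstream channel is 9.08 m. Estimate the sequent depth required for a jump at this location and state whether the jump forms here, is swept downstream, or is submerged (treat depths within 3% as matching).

y₂ = 9.21 m; the jump forms here

Fr₁ = V₁/√(g·y₁) = 19.8/√(9.81×1.20) = 5.77.
Conjugate-depth relation: y₂/y₁ = ½[√(1 + 8Fr₁²) − 1] = ½[√267.4 − 1] = 7.68.
y₂ = 7.68 × 1.20 = 9.21 m.
Tailwater y_tw = 9.08 m: y_tw ≈ y₂, so the jump forms here.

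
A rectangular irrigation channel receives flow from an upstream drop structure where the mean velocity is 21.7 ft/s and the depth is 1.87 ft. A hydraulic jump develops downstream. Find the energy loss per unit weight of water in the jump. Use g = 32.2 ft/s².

ΔE = 2.06 ft

Fr₁ = V₁/√(g·y₁) = 21.7/√(32.2×1.87) = 2.80.
Bélanger equation: y₂/y₁ = ½[√(1 + 8Fr₁²) − 1] = ½[√63.56 − 1] = 3.49.
y₂ = 3.49 × 1.87 = 6.52 ft.
q = V₁·y₁ = 21.7 × 1.87 = 40.6 ft²/s. V₂ = q/y₂ = 40.6/6.52 = 6.22 ft/s. E₁ = y₁ + V₁²/2g = 9.18 ft; E₂ = y₂ + V₂²/2g = 7.12 ft. ΔE = E₁ − E₂ = 2.06 ft.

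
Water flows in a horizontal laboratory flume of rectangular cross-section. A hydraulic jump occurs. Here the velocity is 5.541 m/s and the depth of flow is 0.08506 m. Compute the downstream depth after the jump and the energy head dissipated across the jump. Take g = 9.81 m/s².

y₂ = 0.6884 m; ΔE = 0.9376 m

Fr₁ = V₁/√(g·y₁) = 5.541/√(9.81×0.08506) = 6.066.
By Bélanger, y₂/y₁ = ½[√(1 + 8Fr₁²) − 1] = ½[√295.36 − 1] = 8.093.
y₂ = 8.093 × 0.08506 = 0.6884 m.
q = V₁·y₁ = 5.541 × 0.08506 = 0.4713 m²/s. V₂ = q/y₂ = 0.4713/0.6884 = 0.6847 m/s. E₁ = y₁ + V₁²/2g = 1.650 m; E₂ = y₂ + V₂²/2g = 0.7123 m. ΔE = E₁ − E₂ = 0.9376 m.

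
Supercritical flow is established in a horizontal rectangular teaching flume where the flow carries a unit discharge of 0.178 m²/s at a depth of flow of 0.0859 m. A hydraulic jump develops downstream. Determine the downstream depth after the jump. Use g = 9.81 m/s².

y₂ = 0.235 m

V₁ = q/y₁ = 0.178/0.0859 = 2.07 m/s. Fr₁ = V₁/√(g·y₁) = 2.07/√(9.81×0.0859) = 2.26.
By Bélanger, y₂/y₁ = ½[√(1 + 8Fr₁²) − 1] = ½[√41.76 − 1] = 2.73.
y₂ = 2.73 × 0.0859 = 0.235 m.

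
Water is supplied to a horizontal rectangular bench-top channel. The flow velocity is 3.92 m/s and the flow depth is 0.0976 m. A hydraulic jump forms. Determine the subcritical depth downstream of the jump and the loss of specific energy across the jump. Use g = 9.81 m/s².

Fr₁ = V₁/√(g·y₁) = 3.92/√(9.81×0.0976) = 4.01.
From the momentum equation for a rectangular channel, y₂/y₁ = ½[√(1 + 8Fr₁²) − 1] = ½[√129.4 − 1] = 5.19.
y₂ = 5.19 × 0.0976 = 0.506 m.
Head loss: ΔE = (y₂ − y₁)³/(4y₁y₂) = (0.506 − 0.0976)³/(4×0.0976×0.506) = 0.0683/0.198 = 0.345 m.

y₂ = 0.506 m; ΔE = 0.345 m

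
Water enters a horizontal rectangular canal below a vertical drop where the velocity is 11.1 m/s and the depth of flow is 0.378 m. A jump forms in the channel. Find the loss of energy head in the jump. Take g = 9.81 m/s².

ΔE = 3.65 m

Fr₁ = V₁/√(g·y₁) = 11.1/√(9.81×0.378) = 5.76.
Conjugate-depth relation: y₂/y₁ = ½[√(1 + 8Fr₁²) − 1] = ½[√266.8 − 1] = 7.67.
y₂ = 7.67 × 0.378 = 2.90 m.
q = V₁·y₁ = 11.1 × 0.378 = 4.20 m²/s. V₂ = q/y₂ = 4.20/2.90 = 1.45 m/s. E₁ = y₁ + V₁²/2g = 6.66 m; E₂ = y₂ + V₂²/2g = 3.01 m. ΔE = E₁ − E₂ = 3.65 m.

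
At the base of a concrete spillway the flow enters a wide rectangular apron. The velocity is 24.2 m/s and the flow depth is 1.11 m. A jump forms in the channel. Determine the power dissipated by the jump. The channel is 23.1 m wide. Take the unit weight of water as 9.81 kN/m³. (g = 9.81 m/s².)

P = 119815 kW

Fr₁ = V₁/√(g·y₁) = 24.2/√(9.81×1.11) = 7.33.
By Bélanger, y₂/y₁ = ½[√(1 + 8Fr₁²) − 1] = ½[√431.3 − 1] = 9.88.
y₂ = 9.88 × 1.11 = 11.0 m.
Head loss: ΔE = (y₂ − y₁)³/(4y₁y₂) = (11.0 − 1.11)³/(4×1.11×11.0) = 959/48.7 = 19.7 m.
q = V₁·y₁ = 24.2 × 1.11 = 26.9 m²/s. Q = q·b = 26.9 × 23.1 = 621 m³/s. P = γ·Q·ΔE = 9.81 × 621 × 19.7 = 119815 kW.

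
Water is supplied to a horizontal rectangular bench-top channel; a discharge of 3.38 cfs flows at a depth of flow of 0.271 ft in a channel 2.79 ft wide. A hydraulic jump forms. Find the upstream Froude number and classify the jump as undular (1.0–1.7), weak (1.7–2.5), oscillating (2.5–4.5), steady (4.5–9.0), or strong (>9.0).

q = Q/b = 3.38/2.79 = 1.21 ft²/s; V₁ = q/y₁ = 4.47 ft/s. Fr₁ = V₁/√(g·y₁) = 1.51.
Fr₁ = 1.51 lies in the undular range.

Fr₁ = 1.51; undular jump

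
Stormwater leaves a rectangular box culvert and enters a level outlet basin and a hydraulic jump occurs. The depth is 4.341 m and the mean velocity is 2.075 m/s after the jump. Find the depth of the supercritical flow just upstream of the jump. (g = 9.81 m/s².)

y₁ = 0.7487 m

Fr₂ = V₂/√(g·y₂) = 2.075/√(9.81×4.341) = 0.3180.
From the momentum equation (using Fr₂), y₁/y₂ = ½[√(1 + 8Fr₂²) − 1] = ½[√1.8088 − 1] = 0.1725.
y₁ = 0.1725 × 4.341 = 0.7487 m.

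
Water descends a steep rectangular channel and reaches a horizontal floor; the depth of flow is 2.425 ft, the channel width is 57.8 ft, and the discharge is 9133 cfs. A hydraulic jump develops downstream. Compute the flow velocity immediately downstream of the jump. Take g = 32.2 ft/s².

V₂ = 6.555 ft/s

q = Q/b = 9133/57.8 = 158.0 ft²/s; V₁ = q/y₁ = 65.16 ft/s. Fr₁ = V₁/√(g·y₁) = 7.374.
By Bélanger, y₂/y₁ = ½[√(1 + 8Fr₁²) − 1] = ½[√435.98 − 1] = 9.940.
y₂ = 9.940 × 2.425 = 24.10 ft.
V₂ = q/y₂ = 158.0/24.10 = 6.555 ft/s.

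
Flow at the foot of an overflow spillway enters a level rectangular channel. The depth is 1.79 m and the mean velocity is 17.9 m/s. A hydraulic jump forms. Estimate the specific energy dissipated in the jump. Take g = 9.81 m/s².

ΔE = 7.64 m

Fr₁ = V₁/√(g·y₁) = 17.9/√(9.81×1.79) = 4.27.
Sequent-depth ratio: y₂/y₁ = ½[√(1 + 8Fr₁²) − 1] = ½[√147.0 − 1] = 5.56.
y₂ = 5.56 × 1.79 = 9.96 m.
q = V₁·y₁ = 17.9 × 1.79 = 32.0 m²/s. V₂ = q/y₂ = 32.0/9.96 = 3.22 m/s. E₁ = y₁ + V₁²/2g = 18.1 m; E₂ = y₂ + V₂²/2g = 10.5 m. ΔE = E₁ − E₂ = 7.64 m.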